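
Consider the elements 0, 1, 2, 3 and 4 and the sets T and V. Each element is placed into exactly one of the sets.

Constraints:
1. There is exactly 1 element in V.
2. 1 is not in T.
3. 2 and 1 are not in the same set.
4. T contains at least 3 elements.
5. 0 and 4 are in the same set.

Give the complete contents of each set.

From (2): 1 ∉ T.
Only one set left: 1 ∈ V.
(1): V already has 1, so the rest are out.
Only one set left: 0 ∈ T.
Only one set left: 2 ∈ T.
Only one set left: 3 ∈ T.
Only one set left: 4 ∈ T.

T = {0, 2, 3, 4}; V = {1}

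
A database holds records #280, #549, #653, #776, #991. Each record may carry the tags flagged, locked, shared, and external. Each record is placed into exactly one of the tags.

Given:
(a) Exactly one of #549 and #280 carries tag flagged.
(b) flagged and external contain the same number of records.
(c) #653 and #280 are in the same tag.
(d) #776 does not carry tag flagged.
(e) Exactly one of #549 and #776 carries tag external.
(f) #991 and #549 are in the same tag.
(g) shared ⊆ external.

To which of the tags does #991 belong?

#991: external

From (d): #776 ∉ flagged.
Suppose #991 ∈ flagged: no assignment then satisfies all the clues, so #991 ∉ flagged.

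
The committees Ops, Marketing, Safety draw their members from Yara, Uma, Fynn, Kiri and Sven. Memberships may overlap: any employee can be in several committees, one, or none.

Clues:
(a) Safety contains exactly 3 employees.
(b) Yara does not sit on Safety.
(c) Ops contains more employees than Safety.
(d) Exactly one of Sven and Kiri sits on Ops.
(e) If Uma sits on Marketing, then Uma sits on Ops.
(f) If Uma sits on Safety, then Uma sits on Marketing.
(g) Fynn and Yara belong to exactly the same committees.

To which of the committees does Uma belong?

Uma: Marketing, Ops, Safety

From (b): Yara ∉ Safety.
(g): Fynn matches Yara: Fynn ∉ Safety.
(a): only 3 candidates remain for Safety, so all are in.
(f): Uma ∈ Marketing.
(e): Uma ∈ Ops.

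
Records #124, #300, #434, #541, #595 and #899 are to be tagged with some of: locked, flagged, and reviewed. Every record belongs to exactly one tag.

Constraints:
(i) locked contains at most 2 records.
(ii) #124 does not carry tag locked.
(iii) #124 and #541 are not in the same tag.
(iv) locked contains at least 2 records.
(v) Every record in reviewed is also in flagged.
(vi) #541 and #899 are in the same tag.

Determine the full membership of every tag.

locked = {#541, #899}; flagged = {#124, #300, #434, #595}; reviewed = {}

From (ii): #124 ∉ locked.
Suppose #124 ∉ flagged: no assignment then satisfies all the clues, so #124 ∈ flagged.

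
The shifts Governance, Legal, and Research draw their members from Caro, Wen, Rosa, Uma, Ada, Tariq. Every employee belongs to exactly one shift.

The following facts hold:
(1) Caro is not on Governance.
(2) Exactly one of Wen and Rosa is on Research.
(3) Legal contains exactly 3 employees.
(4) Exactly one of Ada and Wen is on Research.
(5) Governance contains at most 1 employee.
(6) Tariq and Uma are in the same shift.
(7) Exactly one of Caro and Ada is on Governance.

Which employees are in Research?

Research = {Caro, Wen}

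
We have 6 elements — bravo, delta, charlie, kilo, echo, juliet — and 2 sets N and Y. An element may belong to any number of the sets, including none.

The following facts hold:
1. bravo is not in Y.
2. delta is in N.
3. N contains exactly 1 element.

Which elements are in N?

N = {delta}

From (1): bravo ∉ Y.
From (2): delta ∈ N.
(3): N already has 1, so the rest are out.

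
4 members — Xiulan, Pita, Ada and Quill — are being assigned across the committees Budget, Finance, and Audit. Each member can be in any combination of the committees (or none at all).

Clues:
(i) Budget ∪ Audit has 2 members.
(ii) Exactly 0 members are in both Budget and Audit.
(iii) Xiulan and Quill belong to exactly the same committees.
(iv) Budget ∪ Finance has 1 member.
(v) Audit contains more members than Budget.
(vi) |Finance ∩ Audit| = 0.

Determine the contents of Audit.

Audit = {Quill, Xiulan}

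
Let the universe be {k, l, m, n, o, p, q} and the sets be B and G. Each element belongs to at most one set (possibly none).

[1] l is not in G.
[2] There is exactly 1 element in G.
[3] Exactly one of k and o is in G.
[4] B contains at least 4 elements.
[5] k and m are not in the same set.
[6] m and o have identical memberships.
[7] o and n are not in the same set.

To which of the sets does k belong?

k: G

From (1): l ∉ G.
Suppose k ∈ B: no assignment then satisfies all the clues, so k ∉ B.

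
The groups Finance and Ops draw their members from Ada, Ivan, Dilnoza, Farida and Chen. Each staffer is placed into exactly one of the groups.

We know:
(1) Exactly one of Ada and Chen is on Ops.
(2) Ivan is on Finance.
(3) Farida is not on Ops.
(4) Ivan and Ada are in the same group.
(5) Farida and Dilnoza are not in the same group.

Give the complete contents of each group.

Finance = {Ada, Farida, Ivan}; Ops = {Chen, Dilnoza}

From (2): Ivan ∈ Finance.
From (3): Farida ∉ Ops.
(4): Ada matches Ivan: Ada ∈ Finance.
Only one group left: Farida ∈ Finance.
(1) (exactly one): Chen ∈ Ops.
(5): Dilnoza ∉ Finance.
Only one group left: Dilnoza ∈ Ops.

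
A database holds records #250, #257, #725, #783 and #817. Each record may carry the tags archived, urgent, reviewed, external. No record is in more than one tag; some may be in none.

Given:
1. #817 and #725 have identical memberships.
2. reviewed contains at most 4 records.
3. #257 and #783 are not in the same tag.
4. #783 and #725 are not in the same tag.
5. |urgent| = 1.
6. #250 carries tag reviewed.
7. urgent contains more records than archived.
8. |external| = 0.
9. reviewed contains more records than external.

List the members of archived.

archived = {}

From (6): #250 ∈ reviewed.
(8): external already has 0, so the rest are out.
Suppose #257 ∈ archived: no assignment then satisfies all the clues, so #257 ∉ archived.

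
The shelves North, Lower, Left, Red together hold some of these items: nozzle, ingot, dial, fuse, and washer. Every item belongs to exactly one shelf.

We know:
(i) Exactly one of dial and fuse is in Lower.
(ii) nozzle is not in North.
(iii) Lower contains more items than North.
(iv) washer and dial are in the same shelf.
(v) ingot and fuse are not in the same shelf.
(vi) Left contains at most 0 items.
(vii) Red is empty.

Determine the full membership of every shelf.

North = {fuse}; Lower = {dial, ingot, nozzle, washer}; Left = {}; Red = {}

From (ii): nozzle ∉ North.
(vi): Left already has 0, so the rest are out.
(vii): Red already has 0, so the rest are out.
Only one shelf left: nozzle ∈ Lower.
Suppose ingot ∈ North: no assignment then satisfies all the clues, so ingot ∉ North.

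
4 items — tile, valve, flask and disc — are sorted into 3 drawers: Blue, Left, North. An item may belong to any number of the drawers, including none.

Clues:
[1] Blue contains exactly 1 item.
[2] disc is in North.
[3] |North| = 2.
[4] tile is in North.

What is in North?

From (2): disc ∈ North.
From (4): tile ∈ North.
(3): North already has 2, so the rest are out.

North = {disc, tile}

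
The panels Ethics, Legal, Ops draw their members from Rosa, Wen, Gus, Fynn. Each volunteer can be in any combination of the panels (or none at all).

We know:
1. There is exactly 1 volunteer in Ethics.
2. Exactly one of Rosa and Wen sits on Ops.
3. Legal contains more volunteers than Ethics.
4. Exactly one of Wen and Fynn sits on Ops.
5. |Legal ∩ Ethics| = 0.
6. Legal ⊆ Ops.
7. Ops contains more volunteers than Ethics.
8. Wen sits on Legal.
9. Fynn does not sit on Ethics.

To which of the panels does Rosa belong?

Rosa: Ethics

From (8): Wen ∈ Legal.
From (9): Fynn ∉ Ethics.
(6) with Wen ∈ Legal: Wen ∈ Ops.
(2) (exactly one): Rosa ∉ Ops.
(4) (exactly one): Fynn ∉ Ops.
(6) contrapositive: Rosa ∉ Legal.
(6) contrapositive: Fynn ∉ Legal.
Suppose Rosa ∉ Ethics: no assignment then satisfies all the clues, so Rosa ∈ Ethics.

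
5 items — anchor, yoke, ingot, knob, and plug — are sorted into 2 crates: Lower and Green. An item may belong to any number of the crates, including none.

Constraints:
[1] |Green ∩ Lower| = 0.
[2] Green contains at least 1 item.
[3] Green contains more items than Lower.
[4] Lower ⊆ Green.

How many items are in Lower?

0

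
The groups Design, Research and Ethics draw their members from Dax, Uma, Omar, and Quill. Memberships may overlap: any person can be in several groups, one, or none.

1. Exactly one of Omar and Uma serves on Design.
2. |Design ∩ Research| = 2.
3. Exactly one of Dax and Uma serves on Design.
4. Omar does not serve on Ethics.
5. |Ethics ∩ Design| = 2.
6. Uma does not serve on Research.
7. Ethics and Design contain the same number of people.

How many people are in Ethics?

3

From (4): Omar ∉ Ethics.
From (6): Uma ∉ Research.
Suppose Dax ∉ Design: no assignment then satisfies all the clues, so Dax ∈ Design.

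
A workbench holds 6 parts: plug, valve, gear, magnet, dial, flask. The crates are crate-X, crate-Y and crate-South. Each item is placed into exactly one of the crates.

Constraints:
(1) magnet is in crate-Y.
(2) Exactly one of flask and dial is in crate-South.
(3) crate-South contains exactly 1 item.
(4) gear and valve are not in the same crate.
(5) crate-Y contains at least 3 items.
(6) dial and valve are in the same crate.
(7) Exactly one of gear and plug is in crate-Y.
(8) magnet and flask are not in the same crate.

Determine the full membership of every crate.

crate-X = {gear}; crate-Y = {dial, magnet, plug, valve}; crate-South = {flask}

From (1): magnet ∈ crate-Y.
(8): flask ∉ crate-Y.
Suppose plug ∈ crate-X: no assignment then satisfies all the clues, so plug ∉ crate-X.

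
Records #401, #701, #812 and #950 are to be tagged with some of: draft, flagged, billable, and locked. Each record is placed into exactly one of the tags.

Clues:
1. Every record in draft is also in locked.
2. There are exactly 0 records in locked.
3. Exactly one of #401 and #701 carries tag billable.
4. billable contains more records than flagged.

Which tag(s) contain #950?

#950: billable

(2): locked already has 0, so the rest are out.
(1) contrapositive: #401 ∉ draft.
(1) contrapositive: #701 ∉ draft.
(1) contrapositive: #812 ∉ draft.
(1) contrapositive: #950 ∉ draft.
Suppose #950 ∈ flagged: no assignment then satisfies all the clues, so #950 ∉ flagged.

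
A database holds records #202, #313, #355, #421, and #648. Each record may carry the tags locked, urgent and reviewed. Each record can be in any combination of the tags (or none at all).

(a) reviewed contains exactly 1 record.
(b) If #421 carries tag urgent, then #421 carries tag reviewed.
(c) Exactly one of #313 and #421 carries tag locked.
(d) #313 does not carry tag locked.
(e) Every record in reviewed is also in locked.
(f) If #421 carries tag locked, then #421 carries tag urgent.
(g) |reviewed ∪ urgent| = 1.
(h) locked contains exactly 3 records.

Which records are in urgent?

urgent = {#421}

From (d): #313 ∉ locked.
(c) (exactly one): #421 ∈ locked.
(e) contrapositive: #313 ∉ reviewed.
(f): #421 ∈ urgent.
(b): #421 ∈ reviewed.
(a): reviewed already has 1, so the rest are out.
Suppose #202 ∈ urgent: no assignment then satisfies all the clues, so #202 ∉ urgent.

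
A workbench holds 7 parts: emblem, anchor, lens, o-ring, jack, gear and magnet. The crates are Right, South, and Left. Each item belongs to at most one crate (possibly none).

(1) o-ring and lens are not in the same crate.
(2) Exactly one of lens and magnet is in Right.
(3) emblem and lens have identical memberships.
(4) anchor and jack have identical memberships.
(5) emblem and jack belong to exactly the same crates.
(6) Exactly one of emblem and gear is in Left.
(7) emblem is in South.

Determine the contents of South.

South = {anchor, emblem, jack, lens}

From (7): emblem ∈ South.
(3): lens matches emblem: lens ∉ Right.
(3): lens matches emblem: lens ∈ South.
(5): jack matches emblem: jack ∉ Right.
(5): jack matches emblem: jack ∈ South.
(6) (exactly one): gear ∈ Left.
(1): o-ring ∉ South.
(2) (exactly one): magnet ∈ Right.
(4): anchor matches jack: anchor ∉ Right.
(4): anchor matches jack: anchor ∈ South.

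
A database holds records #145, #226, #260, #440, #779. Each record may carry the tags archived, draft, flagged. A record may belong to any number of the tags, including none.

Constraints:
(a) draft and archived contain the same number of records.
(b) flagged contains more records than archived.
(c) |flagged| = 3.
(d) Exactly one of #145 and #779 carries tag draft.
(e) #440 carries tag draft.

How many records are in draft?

2

From (e): #440 ∈ draft.
Suppose #226 ∈ draft: no assignment then satisfies all the clues, so #226 ∉ draft.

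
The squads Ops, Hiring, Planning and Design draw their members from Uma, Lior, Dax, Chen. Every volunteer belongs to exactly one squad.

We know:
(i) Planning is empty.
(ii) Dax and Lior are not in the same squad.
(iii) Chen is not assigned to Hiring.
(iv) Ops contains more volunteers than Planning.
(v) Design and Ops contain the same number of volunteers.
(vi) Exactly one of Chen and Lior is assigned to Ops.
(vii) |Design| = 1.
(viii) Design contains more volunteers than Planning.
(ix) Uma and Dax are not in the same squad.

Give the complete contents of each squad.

Ops = {Chen}; Hiring = {Lior, Uma}; Planning = {}; Design = {Dax}

From (iii): Chen ∉ Hiring.
(i): Planning already has 0, so the rest are out.
Suppose Uma ∈ Ops: no assignment then satisfies all the clues, so Uma ∉ Ops.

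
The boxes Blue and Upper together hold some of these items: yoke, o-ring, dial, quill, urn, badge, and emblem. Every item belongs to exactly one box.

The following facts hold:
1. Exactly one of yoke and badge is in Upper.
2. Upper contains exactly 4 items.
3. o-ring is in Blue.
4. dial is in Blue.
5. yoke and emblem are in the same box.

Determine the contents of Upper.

Upper = {emblem, quill, urn, yoke}

From (3): o-ring ∈ Blue.
From (4): dial ∈ Blue.
Suppose yoke ∉ Upper: no assignment then satisfies all the clues, so yoke ∈ Upper.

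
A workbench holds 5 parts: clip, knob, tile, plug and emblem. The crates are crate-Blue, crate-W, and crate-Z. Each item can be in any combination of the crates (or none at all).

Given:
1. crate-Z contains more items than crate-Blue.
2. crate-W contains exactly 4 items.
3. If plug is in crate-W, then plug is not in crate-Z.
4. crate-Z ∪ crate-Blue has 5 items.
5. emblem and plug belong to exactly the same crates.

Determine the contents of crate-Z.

crate-Z = {clip, knob, tile}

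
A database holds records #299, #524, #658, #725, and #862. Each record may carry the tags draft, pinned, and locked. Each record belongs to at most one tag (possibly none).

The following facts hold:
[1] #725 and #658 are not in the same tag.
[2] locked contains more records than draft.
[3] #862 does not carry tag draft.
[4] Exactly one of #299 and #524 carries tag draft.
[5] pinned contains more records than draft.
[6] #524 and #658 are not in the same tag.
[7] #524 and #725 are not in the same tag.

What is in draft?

draft = {#524}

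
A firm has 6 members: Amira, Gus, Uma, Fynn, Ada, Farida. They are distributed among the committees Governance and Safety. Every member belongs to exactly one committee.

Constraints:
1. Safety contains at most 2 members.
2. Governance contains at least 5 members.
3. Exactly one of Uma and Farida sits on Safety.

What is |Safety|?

1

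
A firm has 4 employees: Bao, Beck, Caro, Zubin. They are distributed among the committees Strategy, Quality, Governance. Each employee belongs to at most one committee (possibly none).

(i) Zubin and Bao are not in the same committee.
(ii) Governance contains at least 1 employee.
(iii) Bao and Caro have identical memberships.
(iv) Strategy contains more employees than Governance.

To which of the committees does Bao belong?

Bao: Strategy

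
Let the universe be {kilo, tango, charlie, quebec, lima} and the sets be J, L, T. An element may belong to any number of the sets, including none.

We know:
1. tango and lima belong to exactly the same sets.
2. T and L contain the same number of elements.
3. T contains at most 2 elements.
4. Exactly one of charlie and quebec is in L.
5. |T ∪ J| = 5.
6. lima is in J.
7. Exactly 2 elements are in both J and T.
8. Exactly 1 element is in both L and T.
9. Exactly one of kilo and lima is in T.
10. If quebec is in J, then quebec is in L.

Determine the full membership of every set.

J = {charlie, kilo, lima, quebec, tango}; L = {kilo, quebec}; T = {charlie, kilo}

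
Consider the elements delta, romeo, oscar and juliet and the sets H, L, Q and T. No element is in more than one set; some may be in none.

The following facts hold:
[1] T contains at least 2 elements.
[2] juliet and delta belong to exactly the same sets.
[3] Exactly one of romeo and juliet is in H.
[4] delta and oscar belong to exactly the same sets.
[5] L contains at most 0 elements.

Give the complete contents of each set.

(5): L already has 0, so the rest are out.
Suppose delta ∈ H: no assignment then satisfies all the clues, so delta ∉ H.

H = {romeo}; L = {}; Q = {}; T = {delta, juliet, oscar}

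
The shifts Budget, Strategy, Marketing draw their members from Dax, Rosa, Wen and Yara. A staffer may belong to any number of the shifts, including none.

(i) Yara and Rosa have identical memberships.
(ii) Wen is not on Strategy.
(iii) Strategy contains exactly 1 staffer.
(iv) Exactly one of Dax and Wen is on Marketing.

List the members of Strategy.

From (ii): Wen ∉ Strategy.
Suppose Dax ∉ Strategy: no assignment then satisfies all the clues, so Dax ∈ Strategy.

Strategy = {Dax}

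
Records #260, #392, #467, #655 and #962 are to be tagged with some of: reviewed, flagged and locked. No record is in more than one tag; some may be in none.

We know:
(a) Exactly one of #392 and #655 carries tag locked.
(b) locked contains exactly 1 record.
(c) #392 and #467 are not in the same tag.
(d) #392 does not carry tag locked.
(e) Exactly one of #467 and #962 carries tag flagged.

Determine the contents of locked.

locked = {#655}

From (d): #392 ∉ locked.
(a) (exactly one): #655 ∈ locked.
(b): locked already has 1, so the rest are out.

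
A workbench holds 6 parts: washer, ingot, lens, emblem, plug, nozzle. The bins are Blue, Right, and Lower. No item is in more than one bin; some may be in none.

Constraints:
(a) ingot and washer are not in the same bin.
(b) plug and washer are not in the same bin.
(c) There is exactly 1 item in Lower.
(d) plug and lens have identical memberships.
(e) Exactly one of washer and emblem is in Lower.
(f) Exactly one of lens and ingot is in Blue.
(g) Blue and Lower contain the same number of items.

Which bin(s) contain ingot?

ingot: Blue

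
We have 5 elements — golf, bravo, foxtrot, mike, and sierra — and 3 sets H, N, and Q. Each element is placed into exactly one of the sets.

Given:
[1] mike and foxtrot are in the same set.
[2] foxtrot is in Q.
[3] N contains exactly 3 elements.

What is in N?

From (2): foxtrot ∈ Q.
(1): mike matches foxtrot: mike ∉ H.
(1): mike matches foxtrot: mike ∉ N.
(1): mike matches foxtrot: mike ∈ Q.
(3): only 3 candidates remain for N, so all are in.

N = {bravo, golf, sierra}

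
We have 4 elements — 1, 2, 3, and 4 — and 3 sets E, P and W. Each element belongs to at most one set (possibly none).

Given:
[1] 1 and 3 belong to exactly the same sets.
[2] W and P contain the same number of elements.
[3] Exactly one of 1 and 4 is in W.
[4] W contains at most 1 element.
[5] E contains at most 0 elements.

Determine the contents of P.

P = {2}

(5): E already has 0, so the rest are out.
Suppose 1 ∈ P: no assignment then satisfies all the clues, so 1 ∉ P.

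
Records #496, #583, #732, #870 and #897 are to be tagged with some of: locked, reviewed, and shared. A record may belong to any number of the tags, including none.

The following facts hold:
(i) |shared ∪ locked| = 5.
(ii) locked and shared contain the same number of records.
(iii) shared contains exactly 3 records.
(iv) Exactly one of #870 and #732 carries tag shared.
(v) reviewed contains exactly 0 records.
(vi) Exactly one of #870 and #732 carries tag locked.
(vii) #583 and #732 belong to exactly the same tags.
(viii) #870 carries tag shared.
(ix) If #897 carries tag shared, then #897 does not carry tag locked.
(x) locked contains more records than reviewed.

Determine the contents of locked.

From (viii): #870 ∈ shared.
(iv) (exactly one): #732 ∉ shared.
(v): reviewed already has 0, so the rest are out.
(vii): #583 matches #732: #583 ∉ shared.
(iii): only 3 candidates remain for shared, so all are in.
(ix): #897 ∉ locked.
Suppose #496 ∉ locked: no assignment then satisfies all the clues, so #496 ∈ locked.

locked = {#496, #583, #732}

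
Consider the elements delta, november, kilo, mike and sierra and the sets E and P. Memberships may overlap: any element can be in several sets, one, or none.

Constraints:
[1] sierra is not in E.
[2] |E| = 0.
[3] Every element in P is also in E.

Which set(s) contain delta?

From (1): sierra ∉ E.
(2): E already has 0, so the rest are out.
(3) contrapositive: delta ∉ P.
(3) contrapositive: november ∉ P.
(3) contrapositive: kilo ∉ P.
(3) contrapositive: mike ∉ P.
(3) contrapositive: sierra ∉ P.

delta: none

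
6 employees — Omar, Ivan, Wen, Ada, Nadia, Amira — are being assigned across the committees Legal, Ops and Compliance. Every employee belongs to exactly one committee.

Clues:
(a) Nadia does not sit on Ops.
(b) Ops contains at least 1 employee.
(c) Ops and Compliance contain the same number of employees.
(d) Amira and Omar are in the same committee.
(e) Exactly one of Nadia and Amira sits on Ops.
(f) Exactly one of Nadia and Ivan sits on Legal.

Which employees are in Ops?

From (a): Nadia ∉ Ops.
(e) (exactly one): Amira ∈ Ops.
(d): Omar matches Amira: Omar ∉ Legal.
(d): Omar matches Amira: Omar ∈ Ops.
Suppose Ivan ∈ Ops: no assignment then satisfies all the clues, so Ivan ∉ Ops.

Ops = {Amira, Omar}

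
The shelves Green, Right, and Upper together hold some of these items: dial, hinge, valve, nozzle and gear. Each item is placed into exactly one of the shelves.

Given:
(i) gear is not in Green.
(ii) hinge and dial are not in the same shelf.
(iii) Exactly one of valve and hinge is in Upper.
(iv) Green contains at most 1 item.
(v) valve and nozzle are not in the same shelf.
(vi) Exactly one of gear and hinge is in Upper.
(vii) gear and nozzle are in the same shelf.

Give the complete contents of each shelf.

Green = {valve}; Right = {dial, gear, nozzle}; Upper = {hinge}

From (i): gear ∉ Green.
(vii): nozzle matches gear: nozzle ∉ Green.
Suppose dial ∈ Green: no assignment then satisfies all the clues, so dial ∉ Green.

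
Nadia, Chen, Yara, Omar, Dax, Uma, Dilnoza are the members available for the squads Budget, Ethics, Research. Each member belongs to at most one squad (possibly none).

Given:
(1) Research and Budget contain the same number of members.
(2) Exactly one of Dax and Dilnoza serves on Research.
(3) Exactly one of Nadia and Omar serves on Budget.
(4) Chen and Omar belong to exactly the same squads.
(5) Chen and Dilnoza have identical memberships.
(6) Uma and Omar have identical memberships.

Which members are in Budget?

Budget = {Nadia}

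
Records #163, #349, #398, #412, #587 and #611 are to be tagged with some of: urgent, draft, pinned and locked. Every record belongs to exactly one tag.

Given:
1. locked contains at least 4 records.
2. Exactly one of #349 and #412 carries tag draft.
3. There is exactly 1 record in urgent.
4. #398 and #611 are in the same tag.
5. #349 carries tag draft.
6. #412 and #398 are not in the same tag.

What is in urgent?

urgent = {#412}

From (5): #349 ∈ draft.
(2) (exactly one): #412 ∉ draft.
Suppose #163 ∈ urgent: no assignment then satisfies all the clues, so #163 ∉ urgent.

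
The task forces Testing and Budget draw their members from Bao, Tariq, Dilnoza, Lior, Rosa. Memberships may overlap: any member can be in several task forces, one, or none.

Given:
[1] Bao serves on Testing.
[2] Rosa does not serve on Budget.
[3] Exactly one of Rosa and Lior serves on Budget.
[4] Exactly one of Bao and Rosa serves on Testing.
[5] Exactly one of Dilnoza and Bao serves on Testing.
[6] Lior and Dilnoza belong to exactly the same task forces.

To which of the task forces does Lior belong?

Lior: Budget

From (1): Bao ∈ Testing.
From (2): Rosa ∉ Budget.
(3) (exactly one): Lior ∈ Budget.
(4) (exactly one): Rosa ∉ Testing.
(5) (exactly one): Dilnoza ∉ Testing.
(6): Lior matches Dilnoza: Lior ∉ Testing.
(6): Dilnoza matches Lior: Dilnoza ∈ Budget.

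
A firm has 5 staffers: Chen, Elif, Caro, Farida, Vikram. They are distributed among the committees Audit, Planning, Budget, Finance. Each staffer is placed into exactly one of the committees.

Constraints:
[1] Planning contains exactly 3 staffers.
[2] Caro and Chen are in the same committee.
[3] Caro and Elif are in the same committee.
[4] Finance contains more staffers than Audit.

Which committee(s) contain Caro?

Caro: Planning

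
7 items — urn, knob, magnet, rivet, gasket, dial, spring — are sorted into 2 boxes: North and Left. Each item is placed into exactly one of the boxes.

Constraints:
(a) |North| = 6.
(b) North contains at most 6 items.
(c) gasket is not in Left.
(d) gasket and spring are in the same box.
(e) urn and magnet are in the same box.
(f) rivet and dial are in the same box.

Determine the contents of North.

North = {dial, gasket, magnet, rivet, spring, urn}

From (c): gasket ∉ Left.
(d): spring matches gasket: spring ∉ Left.
Only one box left: gasket ∈ North.
Only one box left: spring ∈ North.
Suppose urn ∉ North: no assignment then satisfies all the clues, so urn ∈ North.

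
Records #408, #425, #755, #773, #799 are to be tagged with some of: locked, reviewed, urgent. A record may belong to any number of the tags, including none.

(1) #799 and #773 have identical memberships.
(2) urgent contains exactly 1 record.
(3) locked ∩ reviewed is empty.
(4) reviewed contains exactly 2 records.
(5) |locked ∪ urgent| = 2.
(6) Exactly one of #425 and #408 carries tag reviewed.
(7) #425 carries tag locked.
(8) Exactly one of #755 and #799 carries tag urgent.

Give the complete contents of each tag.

locked = {#425}; reviewed = {#408, #755}; urgent = {#755}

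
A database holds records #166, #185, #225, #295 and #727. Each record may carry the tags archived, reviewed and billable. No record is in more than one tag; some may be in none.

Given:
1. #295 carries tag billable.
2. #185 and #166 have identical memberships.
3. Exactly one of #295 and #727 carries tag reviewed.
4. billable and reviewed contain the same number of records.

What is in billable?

billable = {#295}

From (1): #295 ∈ billable.
(3) (exactly one): #727 ∈ reviewed.
Suppose #166 ∈ billable: no assignment then satisfies all the clues, so #166 ∉ billable.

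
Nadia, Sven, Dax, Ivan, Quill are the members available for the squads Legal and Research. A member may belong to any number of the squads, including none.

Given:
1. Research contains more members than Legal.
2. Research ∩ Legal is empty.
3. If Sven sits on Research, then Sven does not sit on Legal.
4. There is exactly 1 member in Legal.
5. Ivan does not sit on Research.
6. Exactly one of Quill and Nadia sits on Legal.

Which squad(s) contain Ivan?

From (5): Ivan ∉ Research.
Suppose Ivan ∈ Legal: no assignment then satisfies all the clues, so Ivan ∉ Legal.

Ivan: none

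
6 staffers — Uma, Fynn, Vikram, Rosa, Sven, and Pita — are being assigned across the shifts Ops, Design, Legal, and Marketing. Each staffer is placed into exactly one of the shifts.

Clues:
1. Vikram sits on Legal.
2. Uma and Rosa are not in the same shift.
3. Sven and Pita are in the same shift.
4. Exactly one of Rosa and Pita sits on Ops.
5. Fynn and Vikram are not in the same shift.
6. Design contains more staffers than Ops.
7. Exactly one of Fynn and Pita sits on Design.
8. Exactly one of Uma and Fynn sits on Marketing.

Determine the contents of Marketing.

Marketing = {Fynn}

From (1): Vikram ∈ Legal.
(5): Fynn ∉ Legal.
Suppose Uma ∈ Marketing: no assignment then satisfies all the clues, so Uma ∉ Marketing.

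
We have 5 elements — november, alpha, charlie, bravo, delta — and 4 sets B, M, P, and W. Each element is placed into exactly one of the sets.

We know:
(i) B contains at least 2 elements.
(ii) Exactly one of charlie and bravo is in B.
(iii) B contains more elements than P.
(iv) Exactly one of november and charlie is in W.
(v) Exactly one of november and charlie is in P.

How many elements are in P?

1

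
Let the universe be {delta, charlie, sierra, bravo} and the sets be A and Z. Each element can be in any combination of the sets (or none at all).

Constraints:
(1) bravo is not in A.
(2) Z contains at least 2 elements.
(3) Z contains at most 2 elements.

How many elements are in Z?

2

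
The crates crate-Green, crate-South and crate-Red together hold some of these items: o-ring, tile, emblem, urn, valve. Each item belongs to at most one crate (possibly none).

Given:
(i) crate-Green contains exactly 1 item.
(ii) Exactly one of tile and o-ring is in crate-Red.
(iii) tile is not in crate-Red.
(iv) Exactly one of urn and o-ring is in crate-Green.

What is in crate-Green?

From (iii): tile ∉ crate-Red.
(ii) (exactly one): o-ring ∈ crate-Red.
(iv) (exactly one): urn ∈ crate-Green.
(i): crate-Green already has 1, so the rest are out.

crate-Green = {urn}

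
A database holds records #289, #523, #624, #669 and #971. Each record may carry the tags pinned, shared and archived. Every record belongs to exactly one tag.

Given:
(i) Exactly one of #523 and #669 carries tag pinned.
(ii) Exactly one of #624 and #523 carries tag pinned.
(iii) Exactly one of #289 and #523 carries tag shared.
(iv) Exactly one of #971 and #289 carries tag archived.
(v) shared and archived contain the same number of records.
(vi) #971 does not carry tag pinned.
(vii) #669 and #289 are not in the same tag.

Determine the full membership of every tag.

pinned = {#523}; shared = {#289, #624}; archived = {#669, #971}

From (vi): #971 ∉ pinned.
Suppose #289 ∈ pinned: no assignment then satisfies all the clues, so #289 ∉ pinned.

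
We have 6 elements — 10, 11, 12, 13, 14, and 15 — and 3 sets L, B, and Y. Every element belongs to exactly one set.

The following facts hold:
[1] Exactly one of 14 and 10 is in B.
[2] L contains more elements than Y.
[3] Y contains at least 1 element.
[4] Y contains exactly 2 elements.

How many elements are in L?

3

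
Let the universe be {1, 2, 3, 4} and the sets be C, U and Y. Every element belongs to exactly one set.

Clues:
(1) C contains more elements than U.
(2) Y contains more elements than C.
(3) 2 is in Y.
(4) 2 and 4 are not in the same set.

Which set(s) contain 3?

3: Y

From (3): 2 ∈ Y.
(4): 4 ∉ Y.
Suppose 3 ∈ C: no assignment then satisfies all the clues, so 3 ∉ C.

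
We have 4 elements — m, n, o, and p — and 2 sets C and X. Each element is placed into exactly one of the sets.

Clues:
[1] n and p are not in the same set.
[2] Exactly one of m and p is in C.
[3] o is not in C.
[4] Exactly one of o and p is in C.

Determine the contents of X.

X = {m, n, o}

From (3): o ∉ C.
(4) (exactly one): p ∈ C.
Only one set left: o ∈ X.
(1): n ∉ C.
(2) (exactly one): m ∉ C.
Only one set left: m ∈ X.
Only one set left: n ∈ X.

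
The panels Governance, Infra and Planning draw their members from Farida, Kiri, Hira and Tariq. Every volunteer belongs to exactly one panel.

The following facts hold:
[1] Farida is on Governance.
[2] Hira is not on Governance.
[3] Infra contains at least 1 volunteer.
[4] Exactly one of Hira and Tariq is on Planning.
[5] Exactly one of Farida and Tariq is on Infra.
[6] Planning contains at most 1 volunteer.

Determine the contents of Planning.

Planning = {Hira}

From (1): Farida ∈ Governance.
From (2): Hira ∉ Governance.
(5) (exactly one): Tariq ∈ Infra.
(4) (exactly one): Hira ∈ Planning.
(6): Planning already has 1, so the rest are out.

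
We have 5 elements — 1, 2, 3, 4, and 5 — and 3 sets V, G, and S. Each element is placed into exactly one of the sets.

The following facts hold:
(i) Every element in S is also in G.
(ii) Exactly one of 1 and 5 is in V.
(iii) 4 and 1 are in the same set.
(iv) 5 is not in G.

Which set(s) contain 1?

From (iv): 5 ∉ G.
(i) contrapositive: 5 ∉ S.
Only one set left: 5 ∈ V.
(ii) (exactly one): 1 ∉ V.
(iii): 4 matches 1: 4 ∉ V.
Suppose 1 ∉ G: no assignment then satisfies all the clues, so 1 ∈ G.

1: G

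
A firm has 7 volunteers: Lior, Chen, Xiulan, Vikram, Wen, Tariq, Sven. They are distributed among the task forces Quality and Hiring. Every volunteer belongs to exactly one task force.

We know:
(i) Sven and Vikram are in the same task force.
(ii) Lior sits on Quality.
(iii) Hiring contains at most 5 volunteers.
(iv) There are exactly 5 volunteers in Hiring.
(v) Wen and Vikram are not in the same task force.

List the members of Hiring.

Hiring = {Chen, Sven, Tariq, Vikram, Xiulan}

From (ii): Lior ∈ Quality.
Suppose Chen ∉ Hiring: no assignment then satisfies all the clues, so Chen ∈ Hiring.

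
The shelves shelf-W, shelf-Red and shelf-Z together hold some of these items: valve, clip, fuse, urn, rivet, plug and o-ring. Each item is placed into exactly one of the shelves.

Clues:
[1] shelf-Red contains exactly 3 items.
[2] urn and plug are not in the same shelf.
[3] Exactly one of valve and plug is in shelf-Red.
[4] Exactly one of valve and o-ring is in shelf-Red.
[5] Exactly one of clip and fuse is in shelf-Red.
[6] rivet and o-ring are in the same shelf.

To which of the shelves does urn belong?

urn: shelf-Red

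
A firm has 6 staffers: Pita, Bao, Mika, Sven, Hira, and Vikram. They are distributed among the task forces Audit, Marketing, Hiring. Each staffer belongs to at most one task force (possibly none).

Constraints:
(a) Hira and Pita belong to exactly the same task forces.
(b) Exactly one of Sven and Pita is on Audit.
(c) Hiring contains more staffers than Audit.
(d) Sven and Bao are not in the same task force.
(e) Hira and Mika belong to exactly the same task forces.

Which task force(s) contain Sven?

Sven: Audit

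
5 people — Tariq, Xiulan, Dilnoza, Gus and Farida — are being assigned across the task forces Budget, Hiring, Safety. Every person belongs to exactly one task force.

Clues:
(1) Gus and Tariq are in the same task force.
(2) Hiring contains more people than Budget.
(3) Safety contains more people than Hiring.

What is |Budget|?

0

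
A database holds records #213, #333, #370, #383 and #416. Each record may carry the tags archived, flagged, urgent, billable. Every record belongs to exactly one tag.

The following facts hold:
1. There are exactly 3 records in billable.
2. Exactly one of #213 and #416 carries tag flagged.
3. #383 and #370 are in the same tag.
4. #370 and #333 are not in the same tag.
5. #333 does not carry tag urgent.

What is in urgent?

From (5): #333 ∉ urgent.
Suppose #213 ∈ urgent: no assignment then satisfies all the clues, so #213 ∉ urgent.

urgent = {}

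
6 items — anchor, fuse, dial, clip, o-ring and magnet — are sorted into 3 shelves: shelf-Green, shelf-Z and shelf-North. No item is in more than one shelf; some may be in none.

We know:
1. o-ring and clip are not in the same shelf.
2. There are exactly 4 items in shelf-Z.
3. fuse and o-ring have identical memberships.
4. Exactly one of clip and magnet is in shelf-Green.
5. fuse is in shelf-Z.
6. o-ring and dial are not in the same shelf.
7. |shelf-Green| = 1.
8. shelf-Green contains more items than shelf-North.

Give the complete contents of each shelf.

From (5): fuse ∈ shelf-Z.
(3): o-ring matches fuse: o-ring ∉ shelf-Green.
(3): o-ring matches fuse: o-ring ∈ shelf-Z.
(6): dial ∉ shelf-Z.
(1): clip ∉ shelf-Z.
(2): only 4 candidates remain for shelf-Z, so all are in.
(4) (exactly one): clip ∈ shelf-Green.
(7): shelf-Green already has 1, so the rest are out.
Suppose dial ∈ shelf-North: no assignment then satisfies all the clues, so dial ∉ shelf-North.

shelf-Green = {clip}; shelf-Z = {anchor, fuse, magnet, o-ring}; shelf-North = {}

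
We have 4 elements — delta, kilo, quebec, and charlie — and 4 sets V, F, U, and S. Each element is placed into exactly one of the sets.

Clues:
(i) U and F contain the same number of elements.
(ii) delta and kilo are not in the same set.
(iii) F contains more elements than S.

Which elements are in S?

S = {}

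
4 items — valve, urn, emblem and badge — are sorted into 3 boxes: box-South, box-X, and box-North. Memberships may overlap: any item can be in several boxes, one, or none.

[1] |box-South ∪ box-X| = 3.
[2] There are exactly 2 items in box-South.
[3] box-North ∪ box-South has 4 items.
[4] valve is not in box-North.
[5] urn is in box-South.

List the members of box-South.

box-South = {urn, valve}

From (4): valve ∉ box-North.
From (5): urn ∈ box-South.
Suppose valve ∉ box-South: no assignment then satisfies all the clues, so valve ∈ box-South.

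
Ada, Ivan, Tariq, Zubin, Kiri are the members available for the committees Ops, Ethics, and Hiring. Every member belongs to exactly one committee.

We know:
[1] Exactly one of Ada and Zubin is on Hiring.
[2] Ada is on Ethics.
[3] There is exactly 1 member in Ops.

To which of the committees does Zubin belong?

From (2): Ada ∈ Ethics.
(1) (exactly one): Zubin ∈ Hiring.

Zubin: Hiring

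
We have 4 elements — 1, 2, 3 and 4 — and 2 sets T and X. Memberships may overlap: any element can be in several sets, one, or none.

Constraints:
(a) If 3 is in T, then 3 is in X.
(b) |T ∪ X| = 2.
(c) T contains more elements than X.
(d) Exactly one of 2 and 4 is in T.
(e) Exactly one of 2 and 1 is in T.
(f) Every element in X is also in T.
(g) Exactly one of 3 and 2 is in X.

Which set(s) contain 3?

3: T, X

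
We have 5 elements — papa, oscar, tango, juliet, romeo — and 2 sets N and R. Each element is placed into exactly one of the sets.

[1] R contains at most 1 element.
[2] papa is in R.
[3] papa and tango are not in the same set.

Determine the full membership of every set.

N = {juliet, oscar, romeo, tango}; R = {papa}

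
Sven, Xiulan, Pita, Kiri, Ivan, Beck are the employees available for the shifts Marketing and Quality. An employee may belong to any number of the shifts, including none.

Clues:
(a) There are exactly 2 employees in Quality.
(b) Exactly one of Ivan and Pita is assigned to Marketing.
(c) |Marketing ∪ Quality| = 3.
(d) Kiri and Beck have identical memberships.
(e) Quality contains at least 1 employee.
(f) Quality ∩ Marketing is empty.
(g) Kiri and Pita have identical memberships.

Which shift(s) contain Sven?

Sven: Quality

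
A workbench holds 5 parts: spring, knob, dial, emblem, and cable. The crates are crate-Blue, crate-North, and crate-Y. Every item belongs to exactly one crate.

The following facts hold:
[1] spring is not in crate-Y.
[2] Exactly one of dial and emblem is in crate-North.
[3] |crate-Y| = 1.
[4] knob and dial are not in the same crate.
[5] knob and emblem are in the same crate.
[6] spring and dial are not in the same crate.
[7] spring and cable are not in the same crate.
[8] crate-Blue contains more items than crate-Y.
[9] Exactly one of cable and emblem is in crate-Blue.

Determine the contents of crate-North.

crate-North = {dial}

From (1): spring ∉ crate-Y.
Suppose spring ∈ crate-North: no assignment then satisfies all the clues, so spring ∉ crate-North.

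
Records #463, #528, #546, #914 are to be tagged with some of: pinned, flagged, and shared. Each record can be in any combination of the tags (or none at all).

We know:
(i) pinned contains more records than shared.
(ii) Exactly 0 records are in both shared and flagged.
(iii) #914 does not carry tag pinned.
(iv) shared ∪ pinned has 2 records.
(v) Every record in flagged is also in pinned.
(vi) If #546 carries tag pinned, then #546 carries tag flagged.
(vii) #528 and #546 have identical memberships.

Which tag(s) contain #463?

#463: none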